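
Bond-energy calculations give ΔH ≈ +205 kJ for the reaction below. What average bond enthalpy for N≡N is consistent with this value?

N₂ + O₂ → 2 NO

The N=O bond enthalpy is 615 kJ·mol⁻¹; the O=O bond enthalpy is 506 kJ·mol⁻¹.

Let D be the N≡N bond energy.
Σ(broken) = 1×D + 1×506 = 506 + D
Σ(formed) = 2×615 = 1230
ΔH = Σ(broken) − Σ(formed) = (506 + D) − (1230) = −724 + D
Setting this equal to +205 kJ gives D = 929 kJ/mol.

D(N≡N) ≈ 929 kJ/mol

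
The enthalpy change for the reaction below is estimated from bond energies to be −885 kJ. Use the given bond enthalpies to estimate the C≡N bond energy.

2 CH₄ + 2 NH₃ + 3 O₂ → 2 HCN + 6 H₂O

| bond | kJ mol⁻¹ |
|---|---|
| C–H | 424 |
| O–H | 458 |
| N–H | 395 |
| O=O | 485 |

Let D be the C≡N bond energy.
Σ(broken) = 8×424 + 6×395 + 3×485 = 7217
Σ(formed) = 2×D + 2×424 + 12×458 = 6344 + 2D
ΔH = Σ(broken) − Σ(formed) = (7217) − (6344 + 2D) = +873 − 2D
Setting this equal to −885 kJ gives 2D = 1758, so D = 879 kJ/mol.

D(C≡N) ≈ 879 kJ/mol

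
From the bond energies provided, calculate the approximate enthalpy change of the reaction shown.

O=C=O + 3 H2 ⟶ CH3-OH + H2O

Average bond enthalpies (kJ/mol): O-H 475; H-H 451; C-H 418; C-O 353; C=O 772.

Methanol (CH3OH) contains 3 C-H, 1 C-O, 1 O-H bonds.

Bonds broken (reactants):
  C=O: 2 × 772 = 1544
  H-H: 3 × 451 = 1353
  Σ(broken) = 2897 kJ
Bonds formed (products):
  C-H: 3 × 418 = 1254
  C-O: 1 × 353 = 353
  O-H: 3 × 475 = 1425
  Σ(formed) = 3032 kJ
ΔH = Σ(broken) − Σ(formed) = 2897 − 3032 = −135 kJ

ΔH ≈ −135 kJ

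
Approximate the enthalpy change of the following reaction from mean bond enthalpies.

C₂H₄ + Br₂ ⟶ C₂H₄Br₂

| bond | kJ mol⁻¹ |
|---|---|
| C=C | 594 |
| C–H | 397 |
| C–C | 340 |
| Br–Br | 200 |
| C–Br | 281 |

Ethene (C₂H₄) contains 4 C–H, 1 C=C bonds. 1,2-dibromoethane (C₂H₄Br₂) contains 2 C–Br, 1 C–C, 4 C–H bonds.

Bonds broken (reactants):
  Br–Br: 1 × 200 = 200
  C–H: 4 × 397 = 1588
  C=C: 1 × 594 = 594
  Σ(broken) = 2382 kJ
Bonds formed (products):
  C–Br: 2 × 281 = 562
  C–C: 1 × 340 = 340
  C–H: 4 × 397 = 1588
  Σ(formed) = 2490 kJ
ΔH = Σ(broken) − Σ(formed) = 2382 − 2490 = −108 kJ

ΔH ≈ −108 kJ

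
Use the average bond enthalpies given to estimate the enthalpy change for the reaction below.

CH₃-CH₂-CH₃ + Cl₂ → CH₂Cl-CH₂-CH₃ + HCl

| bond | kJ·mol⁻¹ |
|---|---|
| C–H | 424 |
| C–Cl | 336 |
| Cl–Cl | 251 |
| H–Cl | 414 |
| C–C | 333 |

Bonds broken (reactants):
  C–C: 2 × 333 = 666
  C–H: 8 × 424 = 3392
  Cl–Cl: 1 × 251 = 251
  Σ(broken) = 4309 kJ
Bonds formed (products):
  C–C: 2 × 333 = 666
  C–Cl: 1 × 336 = 336
  C–H: 7 × 424 = 2968
  H–Cl: 1 × 414 = 414
  Σ(formed) = 4384 kJ
ΔH = Σ(broken) − Σ(formed) = 4309 − 4384 = −75 kJ

ΔH ≈ −75 kJ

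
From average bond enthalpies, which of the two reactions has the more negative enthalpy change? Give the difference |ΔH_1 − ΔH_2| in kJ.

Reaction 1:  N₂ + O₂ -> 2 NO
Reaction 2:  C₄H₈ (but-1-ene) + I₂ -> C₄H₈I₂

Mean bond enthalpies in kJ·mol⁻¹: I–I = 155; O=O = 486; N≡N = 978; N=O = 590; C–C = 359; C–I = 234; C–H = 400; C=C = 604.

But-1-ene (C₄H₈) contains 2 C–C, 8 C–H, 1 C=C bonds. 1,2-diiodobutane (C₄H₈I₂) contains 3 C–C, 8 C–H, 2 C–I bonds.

Reaction 2, by 352 kJ

Reaction 1:
  Bonds broken (reactants):
    N≡N: 1 × 978 = 978
    O=O: 1 × 486 = 486
    Σ(broken) = 1464 kJ
  Bonds formed (products):
    N=O: 2 × 590 = 1180
    Σ(formed) = 1180 kJ
  ΔH_1 = 1464 − 1180 = +284 kJ
Reaction 2:
  Bonds broken (reactants):
    C–C: 2 × 359 = 718
    C–H: 8 × 400 = 3200
    C=C: 1 × 604 = 604
    I–I: 1 × 155 = 155
    Σ(broken) = 4677 kJ
  Bonds formed (products):
    C–C: 3 × 359 = 1077
    C–H: 8 × 400 = 3200
    C–I: 2 × 234 = 468
    Σ(formed) = 4745 kJ
  ΔH_2 = 4677 − 4745 = −68 kJ
ΔH_1 − ΔH_2 = +352 kJ, so reaction 2 has the more negative ΔH; |ΔH_1 − ΔH_2| = 352 kJ.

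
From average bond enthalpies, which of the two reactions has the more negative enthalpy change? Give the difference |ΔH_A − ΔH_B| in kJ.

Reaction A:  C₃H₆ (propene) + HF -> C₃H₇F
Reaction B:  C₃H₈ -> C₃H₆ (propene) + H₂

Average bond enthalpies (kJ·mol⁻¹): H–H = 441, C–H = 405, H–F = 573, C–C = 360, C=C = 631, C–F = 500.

Reaction A, by 159 kJ

Reaction A:
  Bonds broken (reactants):
    C–C: 1 × 360 = 360
    C–H: 6 × 405 = 2430
    C=C: 1 × 631 = 631
    H–F: 1 × 573 = 573
    Σ(broken) = 3994 kJ
  Bonds formed (products):
    C–C: 2 × 360 = 720
    C–F: 1 × 500 = 500
    C–H: 7 × 405 = 2835
    Σ(formed) = 4055 kJ
  ΔH_A = 3994 − 4055 = −61 kJ
Reaction B:
  Bonds broken (reactants):
    C–C: 2 × 360 = 720
    C–H: 8 × 405 = 3240
    Σ(broken) = 3960 kJ
  Bonds formed (products):
    C–C: 1 × 360 = 360
    C–H: 6 × 405 = 2430
    C=C: 1 × 631 = 631
    H–H: 1 × 441 = 441
    Σ(formed) = 3862 kJ
  ΔH_B = 3960 − 3862 = +98 kJ
ΔH_A − ΔH_B = −159 kJ, so reaction A has the more negative ΔH; |ΔH_A − ΔH_B| = 159 kJ.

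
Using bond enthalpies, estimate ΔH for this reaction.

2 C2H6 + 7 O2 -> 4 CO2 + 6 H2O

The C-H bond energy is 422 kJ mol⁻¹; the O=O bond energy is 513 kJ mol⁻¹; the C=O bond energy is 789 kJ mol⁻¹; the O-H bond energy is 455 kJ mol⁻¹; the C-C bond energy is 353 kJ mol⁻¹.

Bonds broken (reactants):
  C-C: 2 × 353 = 706
  C-H: 12 × 422 = 5064
  O=O: 7 × 513 = 3591
  Σ(broken) = 9361 kJ
Bonds formed (products):
  C=O: 8 × 789 = 6312
  O-H: 12 × 455 = 5460
  Σ(formed) = 11772 kJ
ΔH = Σ(broken) − Σ(formed) = 9361 − 11772 = −2411 kJ

ΔH ≈ −2411 kJ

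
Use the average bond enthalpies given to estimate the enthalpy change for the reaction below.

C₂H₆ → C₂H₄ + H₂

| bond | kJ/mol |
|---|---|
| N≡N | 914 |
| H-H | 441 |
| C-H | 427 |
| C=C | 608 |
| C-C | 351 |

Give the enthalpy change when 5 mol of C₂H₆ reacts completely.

ΔH = +780 kJ

Bonds broken (reactants):
  C-C: 1 × 351 = 351
  C-H: 6 × 427 = 2562
  Σ(broken) = 2913 kJ
Bonds formed (products):
  C-H: 4 × 427 = 1708
  C=C: 1 × 608 = 608
  H-H: 1 × 441 = 441
  Σ(formed) = 2757 kJ
ΔH = Σ(broken) − Σ(formed) = 2913 − 2757 = +156 kJ
For 5× the reaction as written: 5 × (+156) = +780 kJ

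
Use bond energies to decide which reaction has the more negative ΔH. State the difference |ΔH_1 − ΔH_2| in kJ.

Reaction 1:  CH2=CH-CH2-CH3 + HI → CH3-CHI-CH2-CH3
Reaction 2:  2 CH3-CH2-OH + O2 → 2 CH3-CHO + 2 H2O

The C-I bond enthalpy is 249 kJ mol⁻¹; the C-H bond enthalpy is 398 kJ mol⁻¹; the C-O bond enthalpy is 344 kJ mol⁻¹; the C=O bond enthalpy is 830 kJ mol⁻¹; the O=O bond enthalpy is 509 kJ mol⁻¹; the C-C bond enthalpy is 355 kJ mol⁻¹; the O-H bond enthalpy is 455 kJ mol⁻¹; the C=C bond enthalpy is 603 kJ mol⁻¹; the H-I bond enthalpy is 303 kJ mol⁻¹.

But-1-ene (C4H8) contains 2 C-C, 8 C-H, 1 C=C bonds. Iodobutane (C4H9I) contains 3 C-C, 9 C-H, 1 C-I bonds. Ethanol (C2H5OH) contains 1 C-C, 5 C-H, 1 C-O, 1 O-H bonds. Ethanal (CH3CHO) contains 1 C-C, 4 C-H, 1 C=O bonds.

Reaction 1:
  Bonds broken (reactants):
    C-C: 2 × 355 = 710
    C-H: 8 × 398 = 3184
    C=C: 1 × 603 = 603
    H-I: 1 × 303 = 303
    Σ(broken) = 4800 kJ
  Bonds formed (products):
    C-C: 3 × 355 = 1065
    C-H: 9 × 398 = 3582
    C-I: 1 × 249 = 249
    Σ(formed) = 4896 kJ
  ΔH_1 = 4800 − 4896 = −96 kJ
Reaction 2:
  Bonds broken (reactants):
    C-C: 2 × 355 = 710
    C-H: 10 × 398 = 3980
    C-O: 2 × 344 = 688
    O-H: 2 × 455 = 910
    O=O: 1 × 509 = 509
    Σ(broken) = 6797 kJ
  Bonds formed (products):
    C-C: 2 × 355 = 710
    C-H: 8 × 398 = 3184
    C=O: 2 × 830 = 1660
    O-H: 4 × 455 = 1820
    Σ(formed) = 7374 kJ
  ΔH_2 = 6797 − 7374 = −577 kJ
ΔH_1 − ΔH_2 = +481 kJ, so reaction 2 has the more negative ΔH; |ΔH_1 − ΔH_2| = 481 kJ.

Reaction 2, by 481 kJ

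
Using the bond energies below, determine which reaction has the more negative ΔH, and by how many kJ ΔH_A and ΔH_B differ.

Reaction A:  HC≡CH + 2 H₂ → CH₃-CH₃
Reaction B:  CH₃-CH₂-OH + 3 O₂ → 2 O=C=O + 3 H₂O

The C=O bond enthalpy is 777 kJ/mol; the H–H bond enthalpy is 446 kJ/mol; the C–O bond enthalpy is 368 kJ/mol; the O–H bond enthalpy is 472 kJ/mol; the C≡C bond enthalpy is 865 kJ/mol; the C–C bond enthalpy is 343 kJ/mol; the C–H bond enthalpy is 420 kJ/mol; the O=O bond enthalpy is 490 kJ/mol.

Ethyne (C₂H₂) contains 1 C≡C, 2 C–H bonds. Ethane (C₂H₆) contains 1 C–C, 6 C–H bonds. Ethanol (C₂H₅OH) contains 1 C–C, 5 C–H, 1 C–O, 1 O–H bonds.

Reaction A:
  Bonds broken (reactants):
    C≡C: 1 × 865 = 865
    C–H: 2 × 420 = 840
    H–H: 2 × 446 = 892
    Σ(broken) = 2597 kJ
  Bonds formed (products):
    C–C: 1 × 343 = 343
    C–H: 6 × 420 = 2520
    Σ(formed) = 2863 kJ
  ΔH_A = 2597 − 2863 = −266 kJ
Reaction B:
  Bonds broken (reactants):
    C–C: 1 × 343 = 343
    C–H: 5 × 420 = 2100
    C–O: 1 × 368 = 368
    O–H: 1 × 472 = 472
    O=O: 3 × 490 = 1470
    Σ(broken) = 4753 kJ
  Bonds formed (products):
    C=O: 4 × 777 = 3108
    O–H: 6 × 472 = 2832
    Σ(formed) = 5940 kJ
  ΔH_B = 4753 − 5940 = −1187 kJ
ΔH_A − ΔH_B = +921 kJ, so reaction B has the more negative ΔH; |ΔH_A − ΔH_B| = 921 kJ.

Reaction B, by 921 kJ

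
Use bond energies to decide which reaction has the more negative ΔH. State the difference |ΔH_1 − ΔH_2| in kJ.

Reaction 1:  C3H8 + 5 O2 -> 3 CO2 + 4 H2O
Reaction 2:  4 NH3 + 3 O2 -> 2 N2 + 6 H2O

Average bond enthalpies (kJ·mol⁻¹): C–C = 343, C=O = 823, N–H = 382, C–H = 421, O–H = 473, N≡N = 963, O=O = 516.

Reaction 1:
  Bonds broken (reactants):
    C–C: 2 × 343 = 686
    C–H: 8 × 421 = 3368
    O=O: 5 × 516 = 2580
    Σ(broken) = 6634 kJ
  Bonds formed (products):
    C=O: 6 × 823 = 4938
    O–H: 8 × 473 = 3784
    Σ(formed) = 8722 kJ
  ΔH_1 = 6634 − 8722 = −2088 kJ
Reaction 2:
  Bonds broken (reactants):
    N–H: 12 × 382 = 4584
    O=O: 3 × 516 = 1548
    Σ(broken) = 6132 kJ
  Bonds formed (products):
    N≡N: 2 × 963 = 1926
    O–H: 12 × 473 = 5676
    Σ(formed) = 7602 kJ
  ΔH_2 = 6132 − 7602 = −1470 kJ
ΔH_1 − ΔH_2 = −618 kJ, so reaction 1 has the more negative ΔH; |ΔH_1 − ΔH_2| = 618 kJ.

Reaction 1, by 618 kJ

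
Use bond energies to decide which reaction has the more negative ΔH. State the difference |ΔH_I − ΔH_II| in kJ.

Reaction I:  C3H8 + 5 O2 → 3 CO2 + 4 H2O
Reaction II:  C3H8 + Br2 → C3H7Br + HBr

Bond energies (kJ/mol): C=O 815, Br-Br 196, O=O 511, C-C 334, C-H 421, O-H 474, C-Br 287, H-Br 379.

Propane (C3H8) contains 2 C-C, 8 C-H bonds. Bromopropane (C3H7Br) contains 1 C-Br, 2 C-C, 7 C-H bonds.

Reaction I:
  Bonds broken (reactants):
    C-C: 2 × 334 = 668
    C-H: 8 × 421 = 3368
    O=O: 5 × 511 = 2555
    Σ(broken) = 6591 kJ
  Bonds formed (products):
    C=O: 6 × 815 = 4890
    O-H: 8 × 474 = 3792
    Σ(formed) = 8682 kJ
  ΔH_I = 6591 − 8682 = −2091 kJ
Reaction II:
  Bonds broken (reactants):
    Br-Br: 1 × 196 = 196
    C-C: 2 × 334 = 668
    C-H: 8 × 421 = 3368
    Σ(broken) = 4232 kJ
  Bonds formed (products):
    C-Br: 1 × 287 = 287
    C-C: 2 × 334 = 668
    C-H: 7 × 421 = 2947
    H-Br: 1 × 379 = 379
    Σ(formed) = 4281 kJ
  ΔH_II = 4232 − 4281 = −49 kJ
ΔH_I − ΔH_II = −2042 kJ, so reaction I has the more negative ΔH; |ΔH_I − ΔH_II| = 2042 kJ.

Reaction I, by 2042 kJ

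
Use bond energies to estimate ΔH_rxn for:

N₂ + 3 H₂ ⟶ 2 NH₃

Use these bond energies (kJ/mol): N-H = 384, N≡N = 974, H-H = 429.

ΔH ≈ −43 kJ

Bonds broken (reactants):
  H-H: 3 × 429 = 1287
  N≡N: 1 × 974 = 974
  Σ(broken) = 2261 kJ
Bonds formed (products):
  N-H: 6 × 384 = 2304
  Σ(formed) = 2304 kJ
ΔH = Σ(broken) − Σ(formed) = 2261 − 2304 = −43 kJ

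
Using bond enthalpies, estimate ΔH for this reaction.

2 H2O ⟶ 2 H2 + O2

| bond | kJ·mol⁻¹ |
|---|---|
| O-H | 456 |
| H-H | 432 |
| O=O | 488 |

Bonds broken (reactants):
  O-H: 4 × 456 = 1824
  Σ(broken) = 1824 kJ
Bonds formed (products):
  H-H: 2 × 432 = 864
  O=O: 1 × 488 = 488
  Σ(formed) = 1352 kJ
ΔH = Σ(broken) − Σ(formed) = 1824 − 1352 = +472 kJ

ΔH ≈ +472 kJ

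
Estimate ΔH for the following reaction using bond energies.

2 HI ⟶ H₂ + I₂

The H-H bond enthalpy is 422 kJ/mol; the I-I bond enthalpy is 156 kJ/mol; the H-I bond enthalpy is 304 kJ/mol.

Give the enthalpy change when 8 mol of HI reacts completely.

Bonds broken (reactants):
  H-I: 2 × 304 = 608
  Σ(broken) = 608 kJ
Bonds formed (products):
  H-H: 1 × 422 = 422
  I-I: 1 × 156 = 156
  Σ(formed) = 578 kJ
ΔH = Σ(broken) − Σ(formed) = 608 − 578 = +30 kJ
For 4× the reaction as written: 4 × (+30) = +120 kJ

ΔH = +120 kJ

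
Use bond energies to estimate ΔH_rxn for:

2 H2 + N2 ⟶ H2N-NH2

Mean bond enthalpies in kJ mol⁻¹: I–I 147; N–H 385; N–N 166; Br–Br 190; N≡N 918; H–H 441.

Bonds broken (reactants):
  H–H: 2 × 441 = 882
  N≡N: 1 × 918 = 918
  Σ(broken) = 1800 kJ
Bonds formed (products):
  N–H: 4 × 385 = 1540
  N–N: 1 × 166 = 166
  Σ(formed) = 1706 kJ
ΔH = Σ(broken) − Σ(formed) = 1800 − 1706 = +94 kJ

ΔH ≈ +94 kJ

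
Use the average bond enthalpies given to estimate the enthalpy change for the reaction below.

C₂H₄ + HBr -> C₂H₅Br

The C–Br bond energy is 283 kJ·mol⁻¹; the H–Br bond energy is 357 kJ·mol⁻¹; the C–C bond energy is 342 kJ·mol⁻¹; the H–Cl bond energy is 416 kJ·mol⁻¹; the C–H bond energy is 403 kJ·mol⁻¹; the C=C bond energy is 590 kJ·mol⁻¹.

Bonds broken (reactants):
  C–H: 4 × 403 = 1612
  C=C: 1 × 590 = 590
  H–Br: 1 × 357 = 357
  Σ(broken) = 2559 kJ
Bonds formed (products):
  C–Br: 1 × 283 = 283
  C–C: 1 × 342 = 342
  C–H: 5 × 403 = 2015
  Σ(formed) = 2640 kJ
ΔH = Σ(broken) − Σ(formed) = 2559 − 2640 = −81 kJ

ΔH ≈ −81 kJ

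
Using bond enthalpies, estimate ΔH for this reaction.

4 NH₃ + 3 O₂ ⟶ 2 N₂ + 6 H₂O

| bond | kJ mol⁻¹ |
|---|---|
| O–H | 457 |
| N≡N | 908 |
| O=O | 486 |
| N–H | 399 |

Bonds broken (reactants):
  N–H: 12 × 399 = 4788
  O=O: 3 × 486 = 1458
  Σ(broken) = 6246 kJ
Bonds formed (products):
  N≡N: 2 × 908 = 1816
  O–H: 12 × 457 = 5484
  Σ(formed) = 7300 kJ
ΔH = Σ(broken) − Σ(formed) = 6246 − 7300 = −1054 kJ

ΔH ≈ −1054 kJ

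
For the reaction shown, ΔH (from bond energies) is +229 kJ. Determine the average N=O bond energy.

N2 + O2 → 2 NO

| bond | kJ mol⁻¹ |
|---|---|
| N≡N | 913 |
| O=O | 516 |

D(N=O) ≈ 600 kJ/mol

Let D be the N=O bond energy.
Σ(broken) = 1×913 + 1×516 = 1429
Σ(formed) = 2×D = 2D
ΔH = Σ(broken) − Σ(formed) = (1429) − (2D) = +1429 − 2D
Setting this equal to +229 kJ gives 2D = 1200, so D = 600 kJ/mol.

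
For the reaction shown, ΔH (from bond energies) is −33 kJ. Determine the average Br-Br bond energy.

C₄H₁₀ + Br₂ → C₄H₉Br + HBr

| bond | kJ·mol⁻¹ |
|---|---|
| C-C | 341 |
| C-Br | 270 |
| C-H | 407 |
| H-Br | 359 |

Let D be the Br-Br bond energy.
Σ(broken) = 1×D + 3×341 + 10×407 = 5093 + D
Σ(formed) = 1×270 + 3×341 + 9×407 + 1×359 = 5315
ΔH = Σ(broken) − Σ(formed) = (5093 + D) − (5315) = −222 + D
Setting this equal to −33 kJ gives D = 189 kJ/mol.

D(Br-Br) ≈ 189 kJ/mol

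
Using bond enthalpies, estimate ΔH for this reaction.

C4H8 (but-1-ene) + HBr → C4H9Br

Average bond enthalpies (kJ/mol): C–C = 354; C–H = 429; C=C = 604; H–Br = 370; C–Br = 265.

Bonds broken (reactants):
  C–C: 2 × 354 = 708
  C–H: 8 × 429 = 3432
  C=C: 1 × 604 = 604
  H–Br: 1 × 370 = 370
  Σ(broken) = 5114 kJ
Bonds formed (products):
  C–Br: 1 × 265 = 265
  C–C: 3 × 354 = 1062
  C–H: 9 × 429 = 3861
  Σ(formed) = 5188 kJ
ΔH = Σ(broken) − Σ(formed) = 5114 − 5188 = −74 kJ

ΔH ≈ −74 kJ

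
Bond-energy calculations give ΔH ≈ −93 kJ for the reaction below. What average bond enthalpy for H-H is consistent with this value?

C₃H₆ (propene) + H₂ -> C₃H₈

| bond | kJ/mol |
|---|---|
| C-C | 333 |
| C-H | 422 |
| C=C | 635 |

Let D be the H-H bond energy.
Σ(broken) = 1×333 + 6×422 + 1×635 + 1×D = 3500 + D
Σ(formed) = 2×333 + 8×422 = 4042
ΔH = Σ(broken) − Σ(formed) = (3500 + D) − (4042) = −542 + D
Setting this equal to −93 kJ gives D = 449 kJ/mol.

D(H-H) ≈ 449 kJ/mol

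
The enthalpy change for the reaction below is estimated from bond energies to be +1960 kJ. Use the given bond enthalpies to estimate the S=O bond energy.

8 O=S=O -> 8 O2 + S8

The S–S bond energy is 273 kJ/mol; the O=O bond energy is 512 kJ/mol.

Let D be the S=O bond energy.
Σ(broken) = 16×D = 16D
Σ(formed) = 8×512 + 8×273 = 6280
ΔH = Σ(broken) − Σ(formed) = (16D) − (6280) = −6280 + 16D
Setting this equal to +1960 kJ gives 16D = 8240, so D = 515 kJ/mol.

D(S=O) ≈ 515 kJ/mol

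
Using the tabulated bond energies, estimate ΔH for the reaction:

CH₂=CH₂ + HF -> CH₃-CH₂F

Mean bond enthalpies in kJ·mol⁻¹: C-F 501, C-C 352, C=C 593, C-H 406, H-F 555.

ΔH ≈ −111 kJ

Bonds broken (reactants):
  C-H: 4 × 406 = 1624
  C=C: 1 × 593 = 593
  H-F: 1 × 555 = 555
  Σ(broken) = 2772 kJ
Bonds formed (products):
  C-C: 1 × 352 = 352
  C-F: 1 × 501 = 501
  C-H: 5 × 406 = 2030
  Σ(formed) = 2883 kJ
ΔH = Σ(broken) − Σ(formed) = 2772 − 2883 = −111 kJ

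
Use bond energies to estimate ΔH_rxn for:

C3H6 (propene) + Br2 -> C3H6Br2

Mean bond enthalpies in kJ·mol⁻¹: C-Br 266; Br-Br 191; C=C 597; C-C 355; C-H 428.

ΔH ≈ −99 kJ

Bonds broken (reactants):
  Br-Br: 1 × 191 = 191
  C-C: 1 × 355 = 355
  C-H: 6 × 428 = 2568
  C=C: 1 × 597 = 597
  Σ(broken) = 3711 kJ
Bonds formed (products):
  C-Br: 2 × 266 = 532
  C-C: 2 × 355 = 710
  C-H: 6 × 428 = 2568
  Σ(formed) = 3810 kJ
ΔH = Σ(broken) − Σ(formed) = 3711 − 3810 = −99 kJ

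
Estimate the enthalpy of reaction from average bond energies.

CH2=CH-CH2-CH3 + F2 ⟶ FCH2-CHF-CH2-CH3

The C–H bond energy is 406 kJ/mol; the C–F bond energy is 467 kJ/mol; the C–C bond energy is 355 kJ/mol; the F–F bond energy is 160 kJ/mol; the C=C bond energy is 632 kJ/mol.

Bonds broken (reactants):
  C–C: 2 × 355 = 710
  C–H: 8 × 406 = 3248
  C=C: 1 × 632 = 632
  F–F: 1 × 160 = 160
  Σ(broken) = 4750 kJ
Bonds formed (products):
  C–C: 3 × 355 = 1065
  C–F: 2 × 467 = 934
  C–H: 8 × 406 = 3248
  Σ(formed) = 5247 kJ
ΔH = Σ(broken) − Σ(formed) = 4750 − 5247 = −497 kJ

ΔH ≈ −497 kJ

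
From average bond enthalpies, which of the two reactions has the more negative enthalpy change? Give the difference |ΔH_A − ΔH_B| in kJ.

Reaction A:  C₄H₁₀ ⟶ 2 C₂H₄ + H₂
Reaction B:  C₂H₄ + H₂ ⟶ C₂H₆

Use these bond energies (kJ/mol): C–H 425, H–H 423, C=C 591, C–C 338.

Reaction A:
  Bonds broken (reactants):
    C–C: 3 × 338 = 1014
    C–H: 10 × 425 = 4250
    Σ(broken) = 5264 kJ
  Bonds formed (products):
    C–H: 8 × 425 = 3400
    C=C: 2 × 591 = 1182
    H–H: 1 × 423 = 423
    Σ(formed) = 5005 kJ
  ΔH_A = 5264 − 5005 = +259 kJ
Reaction B:
  Bonds broken (reactants):
    C–H: 4 × 425 = 1700
    C=C: 1 × 591 = 591
    H–H: 1 × 423 = 423
    Σ(broken) = 2714 kJ
  Bonds formed (products):
    C–C: 1 × 338 = 338
    C–H: 6 × 425 = 2550
    Σ(formed) = 2888 kJ
  ΔH_B = 2714 − 2888 = −174 kJ
ΔH_A − ΔH_B = +433 kJ, so reaction B has the more negative ΔH; |ΔH_A − ΔH_B| = 433 kJ.

Reaction B, by 433 kJ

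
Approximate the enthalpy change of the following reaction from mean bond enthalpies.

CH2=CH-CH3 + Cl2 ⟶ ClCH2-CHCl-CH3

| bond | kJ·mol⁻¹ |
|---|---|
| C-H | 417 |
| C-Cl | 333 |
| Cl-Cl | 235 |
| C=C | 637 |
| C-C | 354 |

ΔH ≈ −148 kJ

Bonds broken (reactants):
  C-C: 1 × 354 = 354
  C-H: 6 × 417 = 2502
  C=C: 1 × 637 = 637
  Cl-Cl: 1 × 235 = 235
  Σ(broken) = 3728 kJ
Bonds formed (products):
  C-C: 2 × 354 = 708
  C-Cl: 2 × 333 = 666
  C-H: 6 × 417 = 2502
  Σ(formed) = 3876 kJ
ΔH = Σ(broken) − Σ(formed) = 3728 − 3876 = −148 kJ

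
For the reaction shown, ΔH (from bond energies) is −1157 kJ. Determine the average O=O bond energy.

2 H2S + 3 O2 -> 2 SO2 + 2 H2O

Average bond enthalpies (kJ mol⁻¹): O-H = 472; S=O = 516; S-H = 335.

Let D be the O=O bond energy.
Σ(broken) = 3×D + 4×335 = 1340 + 3D
Σ(formed) = 4×472 + 4×516 = 3952
ΔH = Σ(broken) − Σ(formed) = (1340 + 3D) − (3952) = −2612 + 3D
Setting this equal to −1157 kJ gives 3D = 1455, so D = 485 kJ/mol.

D(O=O) ≈ 485 kJ/mol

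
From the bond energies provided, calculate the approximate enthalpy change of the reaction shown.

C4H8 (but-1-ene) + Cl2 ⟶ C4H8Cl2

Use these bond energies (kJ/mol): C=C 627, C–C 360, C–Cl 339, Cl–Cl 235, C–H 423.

Bonds broken (reactants):
  C–C: 2 × 360 = 720
  C–H: 8 × 423 = 3384
  C=C: 1 × 627 = 627
  Cl–Cl: 1 × 235 = 235
  Σ(broken) = 4966 kJ
Bonds formed (products):
  C–C: 3 × 360 = 1080
  C–Cl: 2 × 339 = 678
  C–H: 8 × 423 = 3384
  Σ(formed) = 5142 kJ
ΔH = Σ(broken) − Σ(formed) = 4966 − 5142 = −176 kJ

ΔH ≈ −176 kJ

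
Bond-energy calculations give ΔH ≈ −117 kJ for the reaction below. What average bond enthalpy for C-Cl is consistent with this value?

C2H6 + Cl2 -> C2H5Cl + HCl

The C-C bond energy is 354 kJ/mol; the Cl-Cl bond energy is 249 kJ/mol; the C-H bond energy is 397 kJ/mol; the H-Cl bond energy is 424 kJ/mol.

D(C-Cl) ≈ 339 kJ/mol

Let D be the C-Cl bond energy.
Σ(broken) = 1×354 + 6×397 + 1×249 = 2985
Σ(formed) = 1×354 + 1×D + 5×397 + 1×424 = 2763 + D
ΔH = Σ(broken) − Σ(formed) = (2985) − (2763 + D) = +222 − D
Setting this equal to −117 kJ gives D = 339 kJ/mol.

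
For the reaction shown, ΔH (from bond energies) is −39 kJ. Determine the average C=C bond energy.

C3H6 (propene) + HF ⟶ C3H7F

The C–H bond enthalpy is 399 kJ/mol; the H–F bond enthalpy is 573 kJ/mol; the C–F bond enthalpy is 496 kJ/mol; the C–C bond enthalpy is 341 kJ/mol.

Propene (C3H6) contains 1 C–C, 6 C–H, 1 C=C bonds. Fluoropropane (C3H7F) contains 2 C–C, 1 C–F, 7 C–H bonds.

D(C=C) ≈ 624 kJ/mol

Let D be the C=C bond energy.
Σ(broken) = 1×341 + 6×399 + 1×D + 1×573 = 3308 + D
Σ(formed) = 2×341 + 1×496 + 7×399 = 3971
ΔH = Σ(broken) − Σ(formed) = (3308 + D) − (3971) = −663 + D
Setting this equal to −39 kJ gives D = 624 kJ/mol.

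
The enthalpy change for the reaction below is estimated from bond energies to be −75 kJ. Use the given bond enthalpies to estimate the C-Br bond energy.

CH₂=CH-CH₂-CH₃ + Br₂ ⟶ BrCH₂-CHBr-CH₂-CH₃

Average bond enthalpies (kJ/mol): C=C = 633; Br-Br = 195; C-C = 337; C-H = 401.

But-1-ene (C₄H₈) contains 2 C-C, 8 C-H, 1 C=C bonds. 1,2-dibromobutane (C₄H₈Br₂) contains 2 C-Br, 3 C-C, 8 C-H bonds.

Let D be the C-Br bond energy.
Σ(broken) = 1×195 + 2×337 + 8×401 + 1×633 = 4710
Σ(formed) = 2×D + 3×337 + 8×401 = 4219 + 2D
ΔH = Σ(broken) − Σ(formed) = (4710) − (4219 + 2D) = +491 − 2D
Setting this equal to −75 kJ gives 2D = 566, so D = 283 kJ/mol.

D(C-Br) ≈ 283 kJ/mol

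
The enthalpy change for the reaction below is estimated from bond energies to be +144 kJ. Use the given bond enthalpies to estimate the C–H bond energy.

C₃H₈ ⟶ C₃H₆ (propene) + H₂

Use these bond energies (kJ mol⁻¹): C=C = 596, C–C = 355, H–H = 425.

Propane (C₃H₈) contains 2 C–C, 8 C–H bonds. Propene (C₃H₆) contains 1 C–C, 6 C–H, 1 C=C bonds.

D(C–H) ≈ 405 kJ/mol

Let D be the C–H bond energy.
Σ(broken) = 2×355 + 8×D = 710 + 8D
Σ(formed) = 1×355 + 6×D + 1×596 + 1×425 = 1376 + 6D
ΔH = Σ(broken) − Σ(formed) = (710 + 8D) − (1376 + 6D) = −666 + 2D
Setting this equal to +144 kJ gives 2D = 810, so D = 405 kJ/mol.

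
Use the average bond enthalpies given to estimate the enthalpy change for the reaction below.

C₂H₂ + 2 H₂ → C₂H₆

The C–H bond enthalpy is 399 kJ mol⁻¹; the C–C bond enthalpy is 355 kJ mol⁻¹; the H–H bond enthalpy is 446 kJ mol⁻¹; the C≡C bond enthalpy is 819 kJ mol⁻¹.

Bonds broken (reactants):
  C≡C: 1 × 819 = 819
  C–H: 2 × 399 = 798
  H–H: 2 × 446 = 892
  Σ(broken) = 2509 kJ
Bonds formed (products):
  C–C: 1 × 355 = 355
  C–H: 6 × 399 = 2394
  Σ(formed) = 2749 kJ
ΔH = Σ(broken) − Σ(formed) = 2509 − 2749 = −240 kJ

ΔH ≈ −240 kJ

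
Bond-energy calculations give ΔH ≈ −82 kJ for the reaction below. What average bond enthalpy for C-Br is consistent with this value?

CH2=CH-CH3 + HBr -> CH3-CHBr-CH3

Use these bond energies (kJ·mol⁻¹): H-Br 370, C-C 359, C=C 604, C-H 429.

D(C-Br) ≈ 268 kJ/mol

Let D be the C-Br bond energy.
Σ(broken) = 1×359 + 6×429 + 1×604 + 1×370 = 3907
Σ(formed) = 1×D + 2×359 + 7×429 = 3721 + D
ΔH = Σ(broken) − Σ(formed) = (3907) − (3721 + D) = +186 − D
Setting this equal to −82 kJ gives D = 268 kJ/mol.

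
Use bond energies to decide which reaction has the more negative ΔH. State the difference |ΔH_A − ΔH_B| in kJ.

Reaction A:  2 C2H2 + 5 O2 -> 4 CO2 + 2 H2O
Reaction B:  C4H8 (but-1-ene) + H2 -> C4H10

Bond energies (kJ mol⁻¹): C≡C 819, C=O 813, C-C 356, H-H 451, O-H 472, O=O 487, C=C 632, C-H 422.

Reaction A:
  Bonds broken (reactants):
    C≡C: 2 × 819 = 1638
    C-H: 4 × 422 = 1688
    O=O: 5 × 487 = 2435
    Σ(broken) = 5761 kJ
  Bonds formed (products):
    C=O: 8 × 813 = 6504
    O-H: 4 × 472 = 1888
    Σ(formed) = 8392 kJ
  ΔH_A = 5761 − 8392 = −2631 kJ
Reaction B:
  Bonds broken (reactants):
    C-C: 2 × 356 = 712
    C-H: 8 × 422 = 3376
    C=C: 1 × 632 = 632
    H-H: 1 × 451 = 451
    Σ(broken) = 5171 kJ
  Bonds formed (products):
    C-C: 3 × 356 = 1068
    C-H: 10 × 422 = 4220
    Σ(formed) = 5288 kJ
  ΔH_B = 5171 − 5288 = −117 kJ
ΔH_A − ΔH_B = −2514 kJ, so reaction A has the more negative ΔH; |ΔH_A − ΔH_B| = 2514 kJ.

Reaction A, by 2514 kJ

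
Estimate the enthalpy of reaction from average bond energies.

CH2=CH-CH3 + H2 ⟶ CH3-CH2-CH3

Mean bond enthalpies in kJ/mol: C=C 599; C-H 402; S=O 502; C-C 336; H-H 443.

Bonds broken (reactants):
  C-C: 1 × 336 = 336
  C-H: 6 × 402 = 2412
  C=C: 1 × 599 = 599
  H-H: 1 × 443 = 443
  Σ(broken) = 3790 kJ
Bonds formed (products):
  C-C: 2 × 336 = 672
  C-H: 8 × 402 = 3216
  Σ(formed) = 3888 kJ
ΔH = Σ(broken) − Σ(formed) = 3790 − 3888 = −98 kJ

ΔH ≈ −98 kJ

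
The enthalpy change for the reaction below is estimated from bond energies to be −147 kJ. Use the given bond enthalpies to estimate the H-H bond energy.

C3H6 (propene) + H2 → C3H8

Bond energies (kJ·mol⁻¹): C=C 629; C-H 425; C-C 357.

Let D be the H-H bond energy.
Σ(broken) = 1×357 + 6×425 + 1×629 + 1×D = 3536 + D
Σ(formed) = 2×357 + 8×425 = 4114
ΔH = Σ(broken) − Σ(formed) = (3536 + D) − (4114) = −578 + D
Setting this equal to −147 kJ gives D = 431 kJ/mol.

D(H-H) ≈ 431 kJ/mol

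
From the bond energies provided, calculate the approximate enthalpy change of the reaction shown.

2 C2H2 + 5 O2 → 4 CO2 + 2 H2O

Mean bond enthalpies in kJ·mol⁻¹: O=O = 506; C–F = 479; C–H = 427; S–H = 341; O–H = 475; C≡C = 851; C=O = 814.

Bonds broken (reactants):
  C≡C: 2 × 851 = 1702
  C–H: 4 × 427 = 1708
  O=O: 5 × 506 = 2530
  Σ(broken) = 5940 kJ
Bonds formed (products):
  C=O: 8 × 814 = 6512
  O–H: 4 × 475 = 1900
  Σ(formed) = 8412 kJ
ΔH = Σ(broken) − Σ(formed) = 5940 − 8412 = −2472 kJ

ΔH ≈ −2472 kJ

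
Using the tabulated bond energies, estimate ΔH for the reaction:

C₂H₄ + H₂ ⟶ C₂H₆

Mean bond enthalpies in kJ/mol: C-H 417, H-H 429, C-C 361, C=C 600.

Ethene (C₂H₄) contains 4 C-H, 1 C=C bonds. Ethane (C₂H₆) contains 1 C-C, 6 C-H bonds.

ΔH ≈ −166 kJ

Bonds broken (reactants):
  C-H: 4 × 417 = 1668
  C=C: 1 × 600 = 600
  H-H: 1 × 429 = 429
  Σ(broken) = 2697 kJ
Bonds formed (products):
  C-C: 1 × 361 = 361
  C-H: 6 × 417 = 2502
  Σ(formed) = 2863 kJ
ΔH = Σ(broken) − Σ(formed) = 2697 − 2863 = −166 kJ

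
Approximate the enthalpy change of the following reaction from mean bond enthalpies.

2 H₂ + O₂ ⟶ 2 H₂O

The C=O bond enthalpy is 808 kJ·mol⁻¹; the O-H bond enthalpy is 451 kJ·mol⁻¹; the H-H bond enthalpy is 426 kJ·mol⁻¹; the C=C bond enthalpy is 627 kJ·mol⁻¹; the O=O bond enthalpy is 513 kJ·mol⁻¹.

Bonds broken (reactants):
  H-H: 2 × 426 = 852
  O=O: 1 × 513 = 513
  Σ(broken) = 1365 kJ
Bonds formed (products):
  O-H: 4 × 451 = 1804
  Σ(formed) = 1804 kJ
ΔH = Σ(broken) − Σ(formed) = 1365 − 1804 = −439 kJ

ΔH ≈ −439 kJ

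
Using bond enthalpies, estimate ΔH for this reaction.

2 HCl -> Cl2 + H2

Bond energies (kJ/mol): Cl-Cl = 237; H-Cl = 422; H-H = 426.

ΔH ≈ +181 kJ

Bonds broken (reactants):
  H-Cl: 2 × 422 = 844
  Σ(broken) = 844 kJ
Bonds formed (products):
  Cl-Cl: 1 × 237 = 237
  H-H: 1 × 426 = 426
  Σ(formed) = 663 kJ
ΔH = Σ(broken) − Σ(formed) = 844 − 663 = +181 kJ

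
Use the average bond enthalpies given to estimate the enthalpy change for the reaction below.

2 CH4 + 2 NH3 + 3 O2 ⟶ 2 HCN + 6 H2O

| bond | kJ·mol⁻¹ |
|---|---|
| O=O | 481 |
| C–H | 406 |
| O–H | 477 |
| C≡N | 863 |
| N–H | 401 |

Bonds broken (reactants):
  C–H: 8 × 406 = 3248
  N–H: 6 × 401 = 2406
  O=O: 3 × 481 = 1443
  Σ(broken) = 7097 kJ
Bonds formed (products):
  C≡N: 2 × 863 = 1726
  C–H: 2 × 406 = 812
  O–H: 12 × 477 = 5724
  Σ(formed) = 8262 kJ
ΔH = Σ(broken) − Σ(formed) = 7097 − 8262 = −1165 kJ

ΔH ≈ −1165 kJ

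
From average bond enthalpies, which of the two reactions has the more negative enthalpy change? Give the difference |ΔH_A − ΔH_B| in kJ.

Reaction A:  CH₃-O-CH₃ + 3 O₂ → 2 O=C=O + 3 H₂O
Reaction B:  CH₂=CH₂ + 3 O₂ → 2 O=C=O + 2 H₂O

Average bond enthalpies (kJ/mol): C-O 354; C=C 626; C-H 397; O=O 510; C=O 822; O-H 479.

Reaction A:
  Bonds broken (reactants):
    C-H: 6 × 397 = 2382
    C-O: 2 × 354 = 708
    O=O: 3 × 510 = 1530
    Σ(broken) = 4620 kJ
  Bonds formed (products):
    C=O: 4 × 822 = 3288
    O-H: 6 × 479 = 2874
    Σ(formed) = 6162 kJ
  ΔH_A = 4620 − 6162 = −1542 kJ
Reaction B:
  Bonds broken (reactants):
    C-H: 4 × 397 = 1588
    C=C: 1 × 626 = 626
    O=O: 3 × 510 = 1530
    Σ(broken) = 3744 kJ
  Bonds formed (products):
    C=O: 4 × 822 = 3288
    O-H: 4 × 479 = 1916
    Σ(formed) = 5204 kJ
  ΔH_B = 3744 − 5204 = −1460 kJ
ΔH_A − ΔH_B = −82 kJ, so reaction A has the more negative ΔH; |ΔH_A − ΔH_B| = 82 kJ.

Reaction A, by 82 kJ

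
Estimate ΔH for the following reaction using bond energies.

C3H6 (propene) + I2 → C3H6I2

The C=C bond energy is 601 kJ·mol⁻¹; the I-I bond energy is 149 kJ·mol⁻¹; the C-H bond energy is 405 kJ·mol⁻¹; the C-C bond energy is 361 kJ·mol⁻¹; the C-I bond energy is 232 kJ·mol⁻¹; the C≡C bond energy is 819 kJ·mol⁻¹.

Bonds broken (reactants):
  C-C: 1 × 361 = 361
  C-H: 6 × 405 = 2430
  C=C: 1 × 601 = 601
  I-I: 1 × 149 = 149
  Σ(broken) = 3541 kJ
Bonds formed (products):
  C-C: 2 × 361 = 722
  C-H: 6 × 405 = 2430
  C-I: 2 × 232 = 464
  Σ(formed) = 3616 kJ
ΔH = Σ(broken) − Σ(formed) = 3541 − 3616 = −75 kJ

ΔH ≈ −75 kJ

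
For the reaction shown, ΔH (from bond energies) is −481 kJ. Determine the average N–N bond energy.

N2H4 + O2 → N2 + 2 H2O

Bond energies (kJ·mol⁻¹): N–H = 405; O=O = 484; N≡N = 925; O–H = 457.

D(N–N) ≈ 168 kJ/mol

Let D be the N–N bond energy.
Σ(broken) = 4×405 + 1×D + 1×484 = 2104 + D
Σ(formed) = 1×925 + 4×457 = 2753
ΔH = Σ(broken) − Σ(formed) = (2104 + D) − (2753) = −649 + D
Setting this equal to −481 kJ gives D = 168 kJ/mol.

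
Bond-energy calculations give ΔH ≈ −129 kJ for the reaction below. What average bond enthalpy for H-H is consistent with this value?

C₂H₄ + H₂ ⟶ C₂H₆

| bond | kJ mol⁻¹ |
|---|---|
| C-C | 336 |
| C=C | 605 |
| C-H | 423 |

Let D be the H-H bond energy.
Σ(broken) = 4×423 + 1×605 + 1×D = 2297 + D
Σ(formed) = 1×336 + 6×423 = 2874
ΔH = Σ(broken) − Σ(formed) = (2297 + D) − (2874) = −577 + D
Setting this equal to −129 kJ gives D = 448 kJ/mol.

D(H-H) ≈ 448 kJ/mol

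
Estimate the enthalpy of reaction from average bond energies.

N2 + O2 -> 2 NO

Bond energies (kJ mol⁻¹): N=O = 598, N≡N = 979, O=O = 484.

Bonds broken (reactants):
  N≡N: 1 × 979 = 979
  O=O: 1 × 484 = 484
  Σ(broken) = 1463 kJ
Bonds formed (products):
  N=O: 2 × 598 = 1196
  Σ(formed) = 1196 kJ
ΔH = Σ(broken) − Σ(formed) = 1463 − 1196 = +267 kJ

ΔH ≈ +267 kJ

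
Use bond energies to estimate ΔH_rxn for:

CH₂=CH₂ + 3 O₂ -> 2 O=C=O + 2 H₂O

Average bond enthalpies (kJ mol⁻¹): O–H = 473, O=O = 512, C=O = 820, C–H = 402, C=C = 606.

Bonds broken (reactants):
  C–H: 4 × 402 = 1608
  C=C: 1 × 606 = 606
  O=O: 3 × 512 = 1536
  Σ(broken) = 3750 kJ
Bonds formed (products):
  C=O: 4 × 820 = 3280
  O–H: 4 × 473 = 1892
  Σ(formed) = 5172 kJ
ΔH = Σ(broken) − Σ(formed) = 3750 − 5172 = −1422 kJ

ΔH ≈ −1422 kJ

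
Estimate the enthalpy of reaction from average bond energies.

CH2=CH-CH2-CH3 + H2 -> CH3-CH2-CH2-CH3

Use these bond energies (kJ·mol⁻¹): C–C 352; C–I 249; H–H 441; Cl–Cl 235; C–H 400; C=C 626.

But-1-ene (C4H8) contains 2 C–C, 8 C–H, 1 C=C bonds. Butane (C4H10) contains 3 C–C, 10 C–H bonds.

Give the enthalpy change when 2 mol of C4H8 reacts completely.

Bonds broken (reactants):
  C–C: 2 × 352 = 704
  C–H: 8 × 400 = 3200
  C=C: 1 × 626 = 626
  H–H: 1 × 441 = 441
  Σ(broken) = 4971 kJ
Bonds formed (products):
  C–C: 3 × 352 = 1056
  C–H: 10 × 400 = 4000
  Σ(formed) = 5056 kJ
ΔH = Σ(broken) − Σ(formed) = 4971 − 5056 = −85 kJ
For 2× the reaction as written: 2 × (−85) = −170 kJ

ΔH = −170 kJ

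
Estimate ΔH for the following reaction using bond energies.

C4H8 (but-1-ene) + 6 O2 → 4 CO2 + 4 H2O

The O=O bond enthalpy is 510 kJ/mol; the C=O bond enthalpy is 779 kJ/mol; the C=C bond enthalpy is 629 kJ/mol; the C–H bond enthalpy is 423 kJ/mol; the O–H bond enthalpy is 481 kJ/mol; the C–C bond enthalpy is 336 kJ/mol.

ΔH ≈ −2335 kJ

Bonds broken (reactants):
  C–C: 2 × 336 = 672
  C–H: 8 × 423 = 3384
  C=C: 1 × 629 = 629
  O=O: 6 × 510 = 3060
  Σ(broken) = 7745 kJ
Bonds formed (products):
  C=O: 8 × 779 = 6232
  O–H: 8 × 481 = 3848
  Σ(formed) = 10080 kJ
ΔH = Σ(broken) − Σ(formed) = 7745 − 10080 = −2335 kJ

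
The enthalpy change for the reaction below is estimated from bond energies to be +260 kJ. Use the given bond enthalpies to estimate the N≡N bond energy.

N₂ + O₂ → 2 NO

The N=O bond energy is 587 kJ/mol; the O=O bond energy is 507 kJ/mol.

Let D be the N≡N bond energy.
Σ(broken) = 1×D + 1×507 = 507 + D
Σ(formed) = 2×587 = 1174
ΔH = Σ(broken) − Σ(formed) = (507 + D) − (1174) = −667 + D
Setting this equal to +260 kJ gives D = 927 kJ/mol.

D(N≡N) ≈ 927 kJ/mol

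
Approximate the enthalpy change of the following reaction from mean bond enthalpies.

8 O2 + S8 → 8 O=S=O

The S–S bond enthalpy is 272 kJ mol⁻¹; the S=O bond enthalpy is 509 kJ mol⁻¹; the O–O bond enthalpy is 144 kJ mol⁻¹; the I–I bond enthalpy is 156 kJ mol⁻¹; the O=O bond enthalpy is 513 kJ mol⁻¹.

ΔH ≈ −1864 kJ

Bonds broken (reactants):
  O=O: 8 × 513 = 4104
  S–S: 8 × 272 = 2176
  Σ(broken) = 6280 kJ
Bonds formed (products):
  S=O: 16 × 509 = 8144
  Σ(formed) = 8144 kJ
ΔH = Σ(broken) − Σ(formed) = 6280 − 8144 = −1864 kJ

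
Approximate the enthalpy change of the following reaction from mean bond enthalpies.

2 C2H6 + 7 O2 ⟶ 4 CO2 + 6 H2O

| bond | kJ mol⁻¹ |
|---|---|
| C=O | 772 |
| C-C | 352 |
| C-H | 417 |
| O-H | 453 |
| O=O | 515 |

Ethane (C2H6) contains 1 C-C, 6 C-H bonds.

Bonds broken (reactants):
  C-C: 2 × 352 = 704
  C-H: 12 × 417 = 5004
  O=O: 7 × 515 = 3605
  Σ(broken) = 9313 kJ
Bonds formed (products):
  C=O: 8 × 772 = 6176
  O-H: 12 × 453 = 5436
  Σ(formed) = 11612 kJ
ΔH = Σ(broken) − Σ(formed) = 9313 − 11612 = −2299 kJ

ΔH ≈ −2299 kJ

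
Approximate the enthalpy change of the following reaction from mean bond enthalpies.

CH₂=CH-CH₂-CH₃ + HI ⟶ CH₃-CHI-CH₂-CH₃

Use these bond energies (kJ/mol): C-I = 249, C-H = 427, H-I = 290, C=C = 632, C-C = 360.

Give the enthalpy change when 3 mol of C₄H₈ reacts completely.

Bonds broken (reactants):
  C-C: 2 × 360 = 720
  C-H: 8 × 427 = 3416
  C=C: 1 × 632 = 632
  H-I: 1 × 290 = 290
  Σ(broken) = 5058 kJ
Bonds formed (products):
  C-C: 3 × 360 = 1080
  C-H: 9 × 427 = 3843
  C-I: 1 × 249 = 249
  Σ(formed) = 5172 kJ
ΔH = Σ(broken) − Σ(formed) = 5058 − 5172 = −114 kJ
For 3× the reaction as written: 3 × (−114) = −342 kJ

ΔH = −342 kJ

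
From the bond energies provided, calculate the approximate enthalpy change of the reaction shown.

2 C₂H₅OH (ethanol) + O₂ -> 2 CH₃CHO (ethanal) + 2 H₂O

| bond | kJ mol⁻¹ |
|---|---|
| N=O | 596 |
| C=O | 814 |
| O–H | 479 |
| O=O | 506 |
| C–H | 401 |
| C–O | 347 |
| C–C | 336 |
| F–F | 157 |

ΔH ≈ −584 kJ

Bonds broken (reactants):
  C–C: 2 × 336 = 672
  C–H: 10 × 401 = 4010
  C–O: 2 × 347 = 694
  O–H: 2 × 479 = 958
  O=O: 1 × 506 = 506
  Σ(broken) = 6840 kJ
Bonds formed (products):
  C–C: 2 × 336 = 672
  C–H: 8 × 401 = 3208
  C=O: 2 × 814 = 1628
  O–H: 4 × 479 = 1916
  Σ(formed) = 7424 kJ
ΔH = Σ(broken) − Σ(formed) = 6840 − 7424 = −584 kJ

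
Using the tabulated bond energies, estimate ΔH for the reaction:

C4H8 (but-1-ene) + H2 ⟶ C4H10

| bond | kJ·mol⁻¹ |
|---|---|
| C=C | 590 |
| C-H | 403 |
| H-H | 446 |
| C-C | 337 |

Bonds broken (reactants):
  C-C: 2 × 337 = 674
  C-H: 8 × 403 = 3224
  C=C: 1 × 590 = 590
  H-H: 1 × 446 = 446
  Σ(broken) = 4934 kJ
Bonds formed (products):
  C-C: 3 × 337 = 1011
  C-H: 10 × 403 = 4030
  Σ(formed) = 5041 kJ
ΔH = Σ(broken) − Σ(formed) = 4934 − 5041 = −107 kJ

ΔH ≈ −107 kJ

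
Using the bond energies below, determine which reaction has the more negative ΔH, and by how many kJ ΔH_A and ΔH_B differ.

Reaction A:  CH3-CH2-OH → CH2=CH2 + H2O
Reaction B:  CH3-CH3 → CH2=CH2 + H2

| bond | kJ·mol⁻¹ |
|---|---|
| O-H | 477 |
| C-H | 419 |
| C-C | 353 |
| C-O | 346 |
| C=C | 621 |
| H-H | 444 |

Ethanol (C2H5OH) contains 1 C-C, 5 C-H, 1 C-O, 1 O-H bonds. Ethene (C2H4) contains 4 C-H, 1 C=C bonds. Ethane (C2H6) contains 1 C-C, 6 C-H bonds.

Reaction A, by 106 kJ

Reaction A:
  Bonds broken (reactants):
    C-C: 1 × 353 = 353
    C-H: 5 × 419 = 2095
    C-O: 1 × 346 = 346
    O-H: 1 × 477 = 477
    Σ(broken) = 3271 kJ
  Bonds formed (products):
    C-H: 4 × 419 = 1676
    C=C: 1 × 621 = 621
    O-H: 2 × 477 = 954
    Σ(formed) = 3251 kJ
  ΔH_A = 3271 − 3251 = +20 kJ
Reaction B:
  Bonds broken (reactants):
    C-C: 1 × 353 = 353
    C-H: 6 × 419 = 2514
    Σ(broken) = 2867 kJ
  Bonds formed (products):
    C-H: 4 × 419 = 1676
    C=C: 1 × 621 = 621
    H-H: 1 × 444 = 444
    Σ(formed) = 2741 kJ
  ΔH_B = 2867 − 2741 = +126 kJ
ΔH_A − ΔH_B = −106 kJ, so reaction A has the more negative ΔH; |ΔH_A − ΔH_B| = 106 kJ.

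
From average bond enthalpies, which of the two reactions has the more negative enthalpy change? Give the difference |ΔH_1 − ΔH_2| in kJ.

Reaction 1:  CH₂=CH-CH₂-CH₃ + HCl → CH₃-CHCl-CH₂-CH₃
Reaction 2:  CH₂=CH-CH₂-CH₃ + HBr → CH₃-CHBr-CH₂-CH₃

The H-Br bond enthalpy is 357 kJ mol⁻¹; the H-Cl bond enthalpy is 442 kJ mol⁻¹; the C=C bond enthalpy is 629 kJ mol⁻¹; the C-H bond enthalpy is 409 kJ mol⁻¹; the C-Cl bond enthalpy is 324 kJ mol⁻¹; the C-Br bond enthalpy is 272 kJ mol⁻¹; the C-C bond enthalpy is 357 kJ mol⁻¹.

Reaction 1:
  Bonds broken (reactants):
    C-C: 2 × 357 = 714
    C-H: 8 × 409 = 3272
    C=C: 1 × 629 = 629
    H-Cl: 1 × 442 = 442
    Σ(broken) = 5057 kJ
  Bonds formed (products):
    C-C: 3 × 357 = 1071
    C-Cl: 1 × 324 = 324
    C-H: 9 × 409 = 3681
    Σ(formed) = 5076 kJ
  ΔH_1 = 5057 − 5076 = −19 kJ
Reaction 2:
  Bonds broken (reactants):
    C-C: 2 × 357 = 714
    C-H: 8 × 409 = 3272
    C=C: 1 × 629 = 629
    H-Br: 1 × 357 = 357
    Σ(broken) = 4972 kJ
  Bonds formed (products):
    C-Br: 1 × 272 = 272
    C-C: 3 × 357 = 1071
    C-H: 9 × 409 = 3681
    Σ(formed) = 5024 kJ
  ΔH_2 = 4972 − 5024 = −52 kJ
ΔH_1 − ΔH_2 = +33 kJ, so reaction 2 has the more negative ΔH; |ΔH_1 − ΔH_2| = 33 kJ.

Reaction 2, by 33 kJ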